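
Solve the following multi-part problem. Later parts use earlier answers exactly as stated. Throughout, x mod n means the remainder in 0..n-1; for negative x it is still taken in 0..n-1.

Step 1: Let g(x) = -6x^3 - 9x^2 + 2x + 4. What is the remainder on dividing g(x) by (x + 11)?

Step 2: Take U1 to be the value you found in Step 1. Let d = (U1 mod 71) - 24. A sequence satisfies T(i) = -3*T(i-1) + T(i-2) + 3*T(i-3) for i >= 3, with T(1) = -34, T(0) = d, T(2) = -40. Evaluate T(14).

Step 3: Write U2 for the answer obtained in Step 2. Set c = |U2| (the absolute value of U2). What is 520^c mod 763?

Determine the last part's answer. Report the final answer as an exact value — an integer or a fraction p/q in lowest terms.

9

Step 1: remainder = value at the root: -6*(-11)^3 - 9*(-11)^2 + 2*(-11)^1 + 4 = (7986) + (-1089) + (-22) + (4) = 6879; answer 6879
Step 2: U1 = 6879; d = 39; T(3) = -3*(-40) + 1*(-34) + 3*(39) = 203; iterating: T(3)=203, T(4)=-751, T(5)=2336, T(6)=-7150, T(7)=21533, T(8)=-64741, T(9)=194306, T(10)=-583060, T(11)=1749263, T(12)=-5247931, T(13)=15743876, T(14)=-47231770; answer -47231770
Step 3: U2 = -47231770; c = 47231770; squarings mod 763: 520^1=520, 520^2=298, 520^4=296, 520^8=634, 520^16=618, 520^32=424, 520^64=471, 520^128=571, 520^256=240, 520^512=375, 520^1024=233, 520^2048=116, 520^4096=485, 520^8192=221, 520^16384=9, 520^32768=81, 520^65536=457, 520^131072=550, 520^262144=352, 520^524288=298, 520^1048576=296, 520^2097152=634, 520^4194304=618, 520^8388608=424, 520^16777216=471, 520^33554432=571; 520^47231770 = 520^2 * 520^8 * 520^16 * 520^256 * 520^512 * 520^4096 * 520^8192 * 520^32768 * 520^1048576 * 520^4194304 * 520^8388608 * 520^33554432 = 9 (mod 763); answer 9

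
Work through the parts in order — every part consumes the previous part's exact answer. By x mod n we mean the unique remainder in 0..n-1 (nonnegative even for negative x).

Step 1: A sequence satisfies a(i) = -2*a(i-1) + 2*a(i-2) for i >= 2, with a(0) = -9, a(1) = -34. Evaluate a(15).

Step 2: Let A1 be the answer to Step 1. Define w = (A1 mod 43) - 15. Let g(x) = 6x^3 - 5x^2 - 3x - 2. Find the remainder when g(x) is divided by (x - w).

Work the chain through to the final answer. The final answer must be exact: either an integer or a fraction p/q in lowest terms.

61400

Step 1: a(2) = -2*(-34) + 2*(-9) = 50; iterating: a(2)=50, a(3)=-168, a(4)=436, a(5)=-1208, a(6)=3288, a(7)=-8992, a(8)=24560, a(9)=-67104, a(10)=183328, a(11)=-500864, a(12)=1368384, a(13)=-3738496, a(14)=10213760, a(15)=-27904512; answer -27904512
Step 2: A1 = -27904512; w = 22; remainder = value at the root: 6*(22)^3 - 5*(22)^2 - 3*(22)^1 - 2 = (63888) + (-2420) + (-66) + (-2) = 61400; answer 61400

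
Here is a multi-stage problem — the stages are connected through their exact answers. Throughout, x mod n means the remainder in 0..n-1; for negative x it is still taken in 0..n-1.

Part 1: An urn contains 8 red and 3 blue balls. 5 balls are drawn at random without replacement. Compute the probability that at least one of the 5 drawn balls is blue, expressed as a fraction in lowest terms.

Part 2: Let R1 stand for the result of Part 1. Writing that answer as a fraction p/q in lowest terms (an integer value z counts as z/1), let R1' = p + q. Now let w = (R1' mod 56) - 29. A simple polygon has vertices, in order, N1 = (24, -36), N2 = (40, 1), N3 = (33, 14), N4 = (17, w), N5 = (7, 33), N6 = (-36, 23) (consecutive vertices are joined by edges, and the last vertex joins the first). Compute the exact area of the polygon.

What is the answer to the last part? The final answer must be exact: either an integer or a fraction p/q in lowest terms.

3809/2

Part 1: total draws C(11,5) = 462; complement C(8,5) = 56; favorable 462 - 56 = 406; P = 29/33; answer 29/33
Part 2: R1 = 29/33; threaded value p + q = 62; w = -23; cross terms: (24*1 - 40*-36)=1464, (40*14 - 33*1)=527, (33*-23 - 17*14)=-997, (17*33 - 7*-23)=722, (7*23 - -36*33)=1349, (-36*-36 - 24*23)=744; twice the area = |3809| = 3809; area = 3809/2; answer 3809/2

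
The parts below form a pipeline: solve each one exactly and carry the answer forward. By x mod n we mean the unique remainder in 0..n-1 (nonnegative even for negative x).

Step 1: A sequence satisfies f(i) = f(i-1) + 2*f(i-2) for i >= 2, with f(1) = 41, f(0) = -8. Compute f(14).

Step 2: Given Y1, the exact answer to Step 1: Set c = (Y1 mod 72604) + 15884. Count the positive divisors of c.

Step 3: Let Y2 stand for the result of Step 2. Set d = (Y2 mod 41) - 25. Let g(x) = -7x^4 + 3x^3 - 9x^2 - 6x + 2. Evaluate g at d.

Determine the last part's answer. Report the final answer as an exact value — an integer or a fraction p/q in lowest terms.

Step 1: f(2) = 1*(41) + 2*(-8) = 25; iterating: f(2)=25, f(3)=107, f(4)=157, f(5)=371, f(6)=685, f(7)=1427, f(8)=2797, f(9)=5651, f(10)=11245, f(11)=22547, f(12)=45037, f(13)=90131, f(14)=180205; answer 180205
Step 2: Y1 = 180205; c = 50881; 50881 = 17 * 41 * 73; number of divisors = (1+1) * (1+1) * (1+1) = 8; answer 8
Step 3: Y2 = 8; d = -17; -7*(-17)^4 + 3*(-17)^3 - 9*(-17)^2 - 6*(-17)^1 + 2 = (-584647) + (-14739) + (-2601) + (102) + (2) = -601883; answer -601883

-601883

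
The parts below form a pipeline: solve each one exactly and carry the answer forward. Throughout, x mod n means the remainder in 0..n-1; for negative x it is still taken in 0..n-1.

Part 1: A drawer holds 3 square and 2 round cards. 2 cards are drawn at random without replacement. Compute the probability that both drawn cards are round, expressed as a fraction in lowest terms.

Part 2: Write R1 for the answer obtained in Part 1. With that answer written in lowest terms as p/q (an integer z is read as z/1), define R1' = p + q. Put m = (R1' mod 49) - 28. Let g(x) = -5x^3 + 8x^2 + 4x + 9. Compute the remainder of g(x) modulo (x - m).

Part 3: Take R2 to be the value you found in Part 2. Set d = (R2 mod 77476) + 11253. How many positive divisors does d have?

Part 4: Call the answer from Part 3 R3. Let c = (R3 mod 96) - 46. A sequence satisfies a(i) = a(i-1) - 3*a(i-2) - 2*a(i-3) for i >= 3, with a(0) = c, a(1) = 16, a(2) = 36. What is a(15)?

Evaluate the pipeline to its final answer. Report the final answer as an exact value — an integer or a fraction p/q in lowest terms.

Part 1: total draws C(5,2) = 10; favorable C(2,2) = 1; P = 1/10; answer 1/10
Part 2: R1 = 1/10; threaded value p + q = 11; m = -17; remainder = value at the root: -5*(-17)^3 + 8*(-17)^2 + 4*(-17)^1 + 9 = (24565) + (2312) + (-68) + (9) = 26818; answer 26818
Part 3: R2 = 26818; d = 38071; 38071 = 11 * 3461; number of divisors = (1+1) * (1+1) = 4; answer 4
Part 4: R3 = 4; c = -42; a(3) = 1*(36) - 3*(16) - 2*(-42) = 72; iterating: a(3)=72, a(4)=-68, a(5)=-356, a(6)=-296, a(7)=908, a(8)=2508, a(9)=376, a(10)=-8964, a(11)=-15108, a(12)=11032, a(13)=74284, a(14)=71404, a(15)=-173512; answer -173512

-173512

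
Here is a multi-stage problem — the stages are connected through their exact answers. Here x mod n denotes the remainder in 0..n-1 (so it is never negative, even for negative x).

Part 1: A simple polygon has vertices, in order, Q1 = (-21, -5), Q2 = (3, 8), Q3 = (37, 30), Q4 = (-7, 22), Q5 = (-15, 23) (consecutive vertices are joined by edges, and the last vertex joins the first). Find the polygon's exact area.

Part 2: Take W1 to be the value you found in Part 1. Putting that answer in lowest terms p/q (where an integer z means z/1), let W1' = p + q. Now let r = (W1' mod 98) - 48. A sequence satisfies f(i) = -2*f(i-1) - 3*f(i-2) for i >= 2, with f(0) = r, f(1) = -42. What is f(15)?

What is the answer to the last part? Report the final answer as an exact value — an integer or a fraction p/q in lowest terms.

Part 1: cross terms: (-21*8 - 3*-5)=-153, (3*30 - 37*8)=-206, (37*22 - -7*30)=1024, (-7*23 - -15*22)=169, (-15*-5 - -21*23)=558; twice the area = |1392| = 1392; area = 696; answer 696
Part 2: W1 = 696; threaded value p + q = 697; r = -37; f(2) = -2*(-42) - 3*(-37) = 195; iterating: f(2)=195, f(3)=-264, f(4)=-57, f(5)=906, f(6)=-1641, f(7)=564, f(8)=3795, f(9)=-9282, f(10)=7179, f(11)=13488, f(12)=-48513, f(13)=56562, f(14)=32415, f(15)=-234516; answer -234516

-234516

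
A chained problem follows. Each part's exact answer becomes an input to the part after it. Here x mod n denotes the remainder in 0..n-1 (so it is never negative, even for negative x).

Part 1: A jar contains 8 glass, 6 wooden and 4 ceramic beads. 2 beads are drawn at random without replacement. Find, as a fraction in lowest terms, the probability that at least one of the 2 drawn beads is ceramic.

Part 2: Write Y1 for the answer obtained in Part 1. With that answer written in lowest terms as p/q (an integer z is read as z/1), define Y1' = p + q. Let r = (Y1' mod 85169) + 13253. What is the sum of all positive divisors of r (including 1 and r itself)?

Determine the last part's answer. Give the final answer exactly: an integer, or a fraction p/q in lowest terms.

Part 1: total draws C(18,2) = 153; complement C(14,2) = 91; favorable 153 - 91 = 62; P = 62/153; answer 62/153
Part 2: Y1 = 62/153; threaded value p + q = 215; r = 13468; 13468 = 2^2 * 7 * 13 * 37; sigma = (1 + 2 + 4) * (1 + 7) * (1 + 13) * (1 + 37) = 7 * 8 * 14 * 38 = 29792; answer 29792

29792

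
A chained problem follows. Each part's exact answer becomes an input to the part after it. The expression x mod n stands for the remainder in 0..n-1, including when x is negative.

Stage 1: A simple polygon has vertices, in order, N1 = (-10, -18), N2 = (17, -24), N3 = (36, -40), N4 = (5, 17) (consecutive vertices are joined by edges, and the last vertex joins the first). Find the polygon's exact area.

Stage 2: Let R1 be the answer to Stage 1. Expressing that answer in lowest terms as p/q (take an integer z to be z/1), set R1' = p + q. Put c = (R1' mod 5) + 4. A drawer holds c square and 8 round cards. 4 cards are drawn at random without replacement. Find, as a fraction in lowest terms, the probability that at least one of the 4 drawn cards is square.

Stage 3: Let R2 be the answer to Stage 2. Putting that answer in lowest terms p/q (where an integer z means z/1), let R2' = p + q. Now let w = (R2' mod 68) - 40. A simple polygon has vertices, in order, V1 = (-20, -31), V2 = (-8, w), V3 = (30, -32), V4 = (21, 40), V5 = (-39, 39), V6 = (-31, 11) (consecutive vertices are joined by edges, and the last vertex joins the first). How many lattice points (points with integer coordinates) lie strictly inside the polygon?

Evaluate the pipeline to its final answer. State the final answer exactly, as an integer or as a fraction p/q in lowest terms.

4002

Stage 1: cross terms: (-10*-24 - 17*-18)=546, (17*-40 - 36*-24)=184, (36*17 - 5*-40)=812, (5*-18 - -10*17)=80; twice the area = |1622| = 1622; area = 811; answer 811
Stage 2: R1 = 811; threaded value p + q = 812; c = 6; total draws C(14,4) = 1001; complement C(8,4) = 70; favorable 1001 - 70 = 931; P = 133/143; answer 133/143
Stage 3: R2 = 133/143; threaded value p + q = 276; w = -36; cross terms: (-20*-36 - -8*-31)=472, (-8*-32 - 30*-36)=1336, (30*40 - 21*-32)=1872, (21*39 - -39*40)=2379, (-39*11 - -31*39)=780, (-31*-31 - -20*11)=1181; twice the area = |8020| = 8020; area = 4010; boundary points = 1 + 2 + 9 + 1 + 4 + 1 = 18; strictly interior points = area - boundary/2 + 1 = 4002; answer 4002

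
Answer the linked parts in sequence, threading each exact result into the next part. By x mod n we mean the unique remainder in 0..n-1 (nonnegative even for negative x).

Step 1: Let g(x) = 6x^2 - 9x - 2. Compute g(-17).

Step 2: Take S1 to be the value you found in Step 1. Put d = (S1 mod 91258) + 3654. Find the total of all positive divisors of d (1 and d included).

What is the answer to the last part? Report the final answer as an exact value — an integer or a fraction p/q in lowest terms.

5760

Step 1: 6*(-17)^2 - 9*(-17)^1 - 2 = (1734) + (153) + (-2) = 1885; answer 1885
Step 2: S1 = 1885; d = 5539; 5539 = 29 * 191; sigma = (1 + 29) * (1 + 191) = 30 * 192 = 5760; answer 5760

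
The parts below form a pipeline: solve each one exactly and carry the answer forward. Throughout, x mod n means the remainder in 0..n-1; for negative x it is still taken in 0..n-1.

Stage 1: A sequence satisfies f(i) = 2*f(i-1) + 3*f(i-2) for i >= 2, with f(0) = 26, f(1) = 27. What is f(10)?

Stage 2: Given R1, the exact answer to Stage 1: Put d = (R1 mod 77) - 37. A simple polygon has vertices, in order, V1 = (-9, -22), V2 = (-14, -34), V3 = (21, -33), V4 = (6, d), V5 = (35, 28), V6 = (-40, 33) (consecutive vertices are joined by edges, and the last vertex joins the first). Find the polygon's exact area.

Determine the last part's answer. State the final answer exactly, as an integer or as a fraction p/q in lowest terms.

Stage 1: f(2) = 2*(27) + 3*(26) = 132; iterating: f(2)=132, f(3)=345, f(4)=1086, f(5)=3207, f(6)=9672, f(7)=28965, f(8)=86946, f(9)=260787, f(10)=782412; answer 782412
Stage 2: R1 = 782412; d = -22; cross terms: (-9*-34 - -14*-22)=-2, (-14*-33 - 21*-34)=1176, (21*-22 - 6*-33)=-264, (6*28 - 35*-22)=938, (35*33 - -40*28)=2275, (-40*-22 - -9*33)=1177; twice the area = |5300| = 5300; area = 2650; answer 2650

2650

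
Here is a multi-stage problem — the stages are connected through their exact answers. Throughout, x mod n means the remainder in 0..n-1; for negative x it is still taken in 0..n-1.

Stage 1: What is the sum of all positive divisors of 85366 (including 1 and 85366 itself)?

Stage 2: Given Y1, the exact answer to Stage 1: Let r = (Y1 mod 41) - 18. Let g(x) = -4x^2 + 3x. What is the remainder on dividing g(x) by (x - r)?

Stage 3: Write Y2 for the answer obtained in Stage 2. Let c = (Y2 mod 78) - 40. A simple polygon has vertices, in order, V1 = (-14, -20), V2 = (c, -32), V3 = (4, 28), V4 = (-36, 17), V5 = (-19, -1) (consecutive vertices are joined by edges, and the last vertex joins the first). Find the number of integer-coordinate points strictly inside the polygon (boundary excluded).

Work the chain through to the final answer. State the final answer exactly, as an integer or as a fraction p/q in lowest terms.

Stage 1: 85366 = 2 * 42683; sigma = (1 + 2) * (1 + 42683) = 3 * 42684 = 128052; answer 128052
Stage 2: Y1 = 128052; r = -9; remainder = value at the root: -4*(-9)^2 + 3*(-9)^1 = (-324) + (-27) = -351; answer -351
Stage 3: Y2 = -351; c = -1; cross terms: (-14*-32 - -1*-20)=428, (-1*28 - 4*-32)=100, (4*17 - -36*28)=1076, (-36*-1 - -19*17)=359, (-19*-20 - -14*-1)=366; twice the area = |2329| = 2329; area = 2329/2; boundary points = 1 + 5 + 1 + 1 + 1 = 9; strictly interior points = area - boundary/2 + 1 = 1161; answer 1161

1161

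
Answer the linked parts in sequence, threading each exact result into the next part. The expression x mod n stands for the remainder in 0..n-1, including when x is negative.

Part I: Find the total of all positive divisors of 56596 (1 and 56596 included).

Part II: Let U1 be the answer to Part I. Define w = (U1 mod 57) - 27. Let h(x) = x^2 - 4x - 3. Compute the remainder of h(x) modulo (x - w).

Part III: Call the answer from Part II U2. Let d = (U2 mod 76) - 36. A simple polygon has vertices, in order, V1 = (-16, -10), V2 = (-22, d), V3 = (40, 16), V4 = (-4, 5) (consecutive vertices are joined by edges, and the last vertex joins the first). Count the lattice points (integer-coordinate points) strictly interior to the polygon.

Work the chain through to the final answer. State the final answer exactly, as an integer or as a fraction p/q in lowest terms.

Part I: 56596 = 2^2 * 14149; sigma = (1 + 2 + 4) * (1 + 14149) = 7 * 14150 = 99050; answer 99050
Part II: U1 = 99050; w = 14; remainder = value at the root: 1*(14)^2 - 4*(14)^1 - 3 = (196) + (-56) + (-3) = 137; answer 137
Part III: U2 = 137; d = 25; cross terms: (-16*25 - -22*-10)=-620, (-22*16 - 40*25)=-1352, (40*5 - -4*16)=264, (-4*-10 - -16*5)=120; twice the area = |-1588| = 1588; area = 794; boundary points = 1 + 1 + 11 + 3 = 16; strictly interior points = area - boundary/2 + 1 = 787; answer 787

787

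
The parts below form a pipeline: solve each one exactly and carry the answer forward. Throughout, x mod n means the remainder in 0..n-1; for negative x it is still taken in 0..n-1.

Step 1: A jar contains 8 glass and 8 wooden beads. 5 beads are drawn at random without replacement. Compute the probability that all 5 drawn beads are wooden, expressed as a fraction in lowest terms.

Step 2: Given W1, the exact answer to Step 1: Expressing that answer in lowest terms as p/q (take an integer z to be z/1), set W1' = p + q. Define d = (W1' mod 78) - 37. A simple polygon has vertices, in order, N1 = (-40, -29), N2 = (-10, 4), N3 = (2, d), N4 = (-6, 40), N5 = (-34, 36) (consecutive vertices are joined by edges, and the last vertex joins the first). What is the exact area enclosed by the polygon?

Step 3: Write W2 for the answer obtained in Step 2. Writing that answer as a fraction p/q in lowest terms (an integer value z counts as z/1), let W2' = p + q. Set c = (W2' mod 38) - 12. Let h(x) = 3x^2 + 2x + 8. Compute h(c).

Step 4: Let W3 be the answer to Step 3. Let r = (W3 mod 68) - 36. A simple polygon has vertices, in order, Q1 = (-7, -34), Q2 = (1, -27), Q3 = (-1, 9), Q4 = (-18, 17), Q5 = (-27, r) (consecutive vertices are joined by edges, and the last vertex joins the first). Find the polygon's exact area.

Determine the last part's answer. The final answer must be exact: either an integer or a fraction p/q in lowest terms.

Step 1: total draws C(16,5) = 4368; favorable C(8,5) = 56; P = 1/78; answer 1/78
Step 2: W1 = 1/78; threaded value p + q = 79; d = -36; cross terms: (-40*4 - -10*-29)=-450, (-10*-36 - 2*4)=352, (2*40 - -6*-36)=-136, (-6*36 - -34*40)=1144, (-34*-29 - -40*36)=2426; twice the area = |3336| = 3336; area = 1668; answer 1668
Step 3: W2 = 1668; threaded value p + q = 1669; c = 23; 3*(23)^2 + 2*(23)^1 + 8 = (1587) + (46) + (8) = 1641; answer 1641
Step 4: W3 = 1641; r = -27; cross terms: (-7*-27 - 1*-34)=223, (1*9 - -1*-27)=-18, (-1*17 - -18*9)=145, (-18*-27 - -27*17)=945, (-27*-34 - -7*-27)=729; twice the area = |2024| = 2024; area = 1012; answer 1012

1012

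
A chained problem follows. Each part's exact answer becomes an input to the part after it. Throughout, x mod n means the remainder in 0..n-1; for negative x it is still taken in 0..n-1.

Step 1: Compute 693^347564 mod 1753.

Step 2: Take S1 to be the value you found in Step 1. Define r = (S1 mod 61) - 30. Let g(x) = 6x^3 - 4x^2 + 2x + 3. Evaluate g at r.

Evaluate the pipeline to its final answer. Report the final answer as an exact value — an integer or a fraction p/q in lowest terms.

Step 1: squarings mod 1753: 693^1=693, 693^2=1680, 693^4=70, 693^8=1394, 693^16=912, 693^32=822, 693^64=779, 693^128=303, 693^256=653, 693^512=430, 693^1024=835, 693^2048=1284, 693^4096=836, 693^8192=1202, 693^16384=332, 693^32768=1538, 693^65536=647, 693^131072=1395, 693^262144=195; 693^347564 = 693^4 * 693^8 * 693^32 * 693^128 * 693^256 * 693^1024 * 693^2048 * 693^16384 * 693^65536 * 693^262144 = 860 (mod 1753); answer 860
Step 2: S1 = 860; r = -24; 6*(-24)^3 - 4*(-24)^2 + 2*(-24)^1 + 3 = (-82944) + (-2304) + (-48) + (3) = -85293; answer -85293

-85293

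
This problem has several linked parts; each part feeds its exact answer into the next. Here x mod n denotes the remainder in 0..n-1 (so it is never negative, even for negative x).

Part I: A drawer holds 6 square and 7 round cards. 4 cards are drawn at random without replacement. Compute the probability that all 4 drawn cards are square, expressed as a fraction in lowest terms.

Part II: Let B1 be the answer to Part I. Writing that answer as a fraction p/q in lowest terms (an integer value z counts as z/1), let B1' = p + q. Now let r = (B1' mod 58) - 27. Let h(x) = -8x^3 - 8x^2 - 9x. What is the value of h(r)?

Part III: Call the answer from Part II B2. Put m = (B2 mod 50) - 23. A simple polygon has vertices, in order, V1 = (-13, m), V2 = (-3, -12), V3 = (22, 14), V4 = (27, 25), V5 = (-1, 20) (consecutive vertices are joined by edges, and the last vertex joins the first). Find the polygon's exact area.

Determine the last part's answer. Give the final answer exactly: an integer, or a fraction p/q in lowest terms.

Part I: total draws C(13,4) = 715; favorable C(6,4) = 15; P = 3/143; answer 3/143
Part II: B1 = 3/143; threaded value p + q = 146; r = 3; -8*(3)^3 - 8*(3)^2 - 9*(3)^1 = (-216) + (-72) + (-27) = -315; answer -315
Part III: B2 = -315; m = 12; cross terms: (-13*-12 - -3*12)=192, (-3*14 - 22*-12)=222, (22*25 - 27*14)=172, (27*20 - -1*25)=565, (-1*12 - -13*20)=248; twice the area = |1399| = 1399; area = 1399/2; answer 1399/2

1399/2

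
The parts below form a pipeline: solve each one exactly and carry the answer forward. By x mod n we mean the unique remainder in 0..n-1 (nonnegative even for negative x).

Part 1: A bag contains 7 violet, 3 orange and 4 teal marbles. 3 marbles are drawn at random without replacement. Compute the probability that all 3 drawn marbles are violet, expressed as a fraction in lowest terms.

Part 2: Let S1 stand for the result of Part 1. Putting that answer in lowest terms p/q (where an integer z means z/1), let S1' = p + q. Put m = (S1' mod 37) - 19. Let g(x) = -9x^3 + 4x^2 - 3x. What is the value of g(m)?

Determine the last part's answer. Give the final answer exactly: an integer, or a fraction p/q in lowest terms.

-8

Part 1: total draws C(14,3) = 364; favorable C(7,3) = 35; P = 5/52; answer 5/52
Part 2: S1 = 5/52; threaded value p + q = 57; m = 1; -9*(1)^3 + 4*(1)^2 - 3*(1)^1 = (-9) + (4) + (-3) = -8; answer -8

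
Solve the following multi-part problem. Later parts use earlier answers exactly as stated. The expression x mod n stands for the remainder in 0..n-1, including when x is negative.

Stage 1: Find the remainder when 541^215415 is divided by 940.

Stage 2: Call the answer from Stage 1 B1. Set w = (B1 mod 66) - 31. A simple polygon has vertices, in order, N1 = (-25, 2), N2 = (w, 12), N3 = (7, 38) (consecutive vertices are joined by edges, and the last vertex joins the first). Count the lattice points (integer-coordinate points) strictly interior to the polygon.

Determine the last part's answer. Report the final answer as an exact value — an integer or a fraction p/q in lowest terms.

Stage 1: squarings mod 940: 541^1=541, 541^2=341, 541^4=661, 541^8=761, 541^16=81, 541^32=921, 541^64=361, 541^128=601, 541^256=241, 541^512=741, 541^1024=121, 541^2048=541, 541^4096=341, 541^8192=661, 541^16384=761, 541^32768=81, 541^65536=921, 541^131072=361; 541^215415 = 541^1 * 541^2 * 541^4 * 541^16 * 541^32 * 541^64 * 541^256 * 541^2048 * 541^16384 * 541^65536 * 541^131072 = 901 (mod 940); answer 901
Stage 2: B1 = 901; w = 12; cross terms: (-25*12 - 12*2)=-324, (12*38 - 7*12)=372, (7*2 - -25*38)=964; twice the area = |1012| = 1012; area = 506; boundary points = 1 + 1 + 4 = 6; strictly interior points = area - boundary/2 + 1 = 504; answer 504

504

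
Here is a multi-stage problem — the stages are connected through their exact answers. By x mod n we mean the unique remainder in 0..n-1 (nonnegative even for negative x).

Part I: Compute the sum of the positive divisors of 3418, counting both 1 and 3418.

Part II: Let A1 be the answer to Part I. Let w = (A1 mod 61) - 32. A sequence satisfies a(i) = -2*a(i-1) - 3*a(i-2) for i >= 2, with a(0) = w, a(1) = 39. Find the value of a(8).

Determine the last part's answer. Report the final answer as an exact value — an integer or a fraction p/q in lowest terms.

Part I: 3418 = 2 * 1709; sigma = (1 + 2) * (1 + 1709) = 3 * 1710 = 5130; answer 5130
Part II: A1 = 5130; w = -26; a(2) = -2*(39) - 3*(-26) = 0; iterating: a(2)=0, a(3)=-117, a(4)=234, a(5)=-117, a(6)=-468, a(7)=1287, a(8)=-1170; answer -1170

-1170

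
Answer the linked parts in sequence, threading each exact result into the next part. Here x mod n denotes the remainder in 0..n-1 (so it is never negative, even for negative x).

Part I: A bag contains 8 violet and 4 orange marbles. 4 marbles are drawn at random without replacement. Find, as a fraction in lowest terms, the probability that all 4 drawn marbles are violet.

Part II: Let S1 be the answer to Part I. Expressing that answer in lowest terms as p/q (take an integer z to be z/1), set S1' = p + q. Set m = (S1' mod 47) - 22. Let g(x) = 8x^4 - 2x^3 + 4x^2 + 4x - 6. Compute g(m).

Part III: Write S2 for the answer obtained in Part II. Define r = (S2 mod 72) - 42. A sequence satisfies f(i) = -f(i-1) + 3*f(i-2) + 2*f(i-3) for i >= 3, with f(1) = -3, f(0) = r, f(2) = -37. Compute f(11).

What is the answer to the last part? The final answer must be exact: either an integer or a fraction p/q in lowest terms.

Part I: total draws C(12,4) = 495; favorable C(8,4) = 70; P = 14/99; answer 14/99
Part II: S1 = 14/99; threaded value p + q = 113; m = -3; 8*(-3)^4 - 2*(-3)^3 + 4*(-3)^2 + 4*(-3)^1 - 6 = (648) + (54) + (36) + (-12) + (-6) = 720; answer 720
Part III: S2 = 720; r = -42; f(3) = -1*(-37) + 3*(-3) + 2*(-42) = -56; iterating: f(3)=-56, f(4)=-61, f(5)=-181, f(6)=-114, f(7)=-551, f(8)=-153, f(9)=-1728, f(10)=167, f(11)=-5657; answer -5657

-5657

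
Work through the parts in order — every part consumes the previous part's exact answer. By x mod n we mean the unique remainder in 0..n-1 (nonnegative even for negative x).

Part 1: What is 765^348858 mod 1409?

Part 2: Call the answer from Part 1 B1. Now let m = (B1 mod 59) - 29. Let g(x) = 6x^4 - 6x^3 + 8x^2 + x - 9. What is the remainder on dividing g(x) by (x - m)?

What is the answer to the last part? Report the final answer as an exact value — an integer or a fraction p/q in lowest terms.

2078175

Part 1: squarings mod 1409: 765^1=765, 765^2=490, 765^4=570, 765^8=830, 765^16=1308, 765^32=338, 765^64=115, 765^128=544, 765^256=46, 765^512=707, 765^1024=1063, 765^2048=1360, 765^4096=992, 765^8192=582, 765^16384=564, 765^32768=1071, 765^65536=115, 765^131072=544, 765^262144=46; 765^348858 = 765^2 * 765^8 * 765^16 * 765^32 * 765^128 * 765^512 * 765^4096 * 765^16384 * 765^65536 * 765^262144 = 123 (mod 1409); answer 123
Part 2: B1 = 123; m = -24; remainder = value at the root: 6*(-24)^4 - 6*(-24)^3 + 8*(-24)^2 + 1*(-24)^1 - 9 = (1990656) + (82944) + (4608) + (-24) + (-9) = 2078175; answer 2078175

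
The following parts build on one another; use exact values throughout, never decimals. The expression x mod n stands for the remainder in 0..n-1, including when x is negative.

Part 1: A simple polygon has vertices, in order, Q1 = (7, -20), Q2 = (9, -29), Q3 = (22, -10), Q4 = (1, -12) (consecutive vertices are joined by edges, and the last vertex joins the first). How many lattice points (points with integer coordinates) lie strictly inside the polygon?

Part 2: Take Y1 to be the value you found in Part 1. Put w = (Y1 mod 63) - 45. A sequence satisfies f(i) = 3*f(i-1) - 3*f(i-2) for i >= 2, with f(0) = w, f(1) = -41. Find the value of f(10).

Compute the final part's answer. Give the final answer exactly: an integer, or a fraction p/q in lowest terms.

Part 1: cross terms: (7*-29 - 9*-20)=-23, (9*-10 - 22*-29)=548, (22*-12 - 1*-10)=-254, (1*-20 - 7*-12)=64; twice the area = |335| = 335; area = 335/2; boundary points = 1 + 1 + 1 + 2 = 5; strictly interior points = area - boundary/2 + 1 = 166; answer 166
Part 2: Y1 = 166; w = -5; f(2) = 3*(-41) - 3*(-5) = -108; iterating: f(2)=-108, f(3)=-201, f(4)=-279, f(5)=-234, f(6)=135, f(7)=1107, f(8)=2916, f(9)=5427, f(10)=7533; answer 7533

7533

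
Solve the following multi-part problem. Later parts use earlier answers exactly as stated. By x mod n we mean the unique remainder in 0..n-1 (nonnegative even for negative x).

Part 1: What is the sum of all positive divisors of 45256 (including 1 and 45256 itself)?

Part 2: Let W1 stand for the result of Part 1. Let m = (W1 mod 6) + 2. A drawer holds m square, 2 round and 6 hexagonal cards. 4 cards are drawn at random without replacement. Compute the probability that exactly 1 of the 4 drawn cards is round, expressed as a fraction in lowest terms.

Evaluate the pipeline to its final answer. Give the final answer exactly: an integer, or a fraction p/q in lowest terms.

8/15

Part 1: 45256 = 2^3 * 5657; sigma = (1 + 2 + 4 + 8) * (1 + 5657) = 15 * 5658 = 84870; answer 84870
Part 2: W1 = 84870; m = 2; total draws C(10,4) = 210; favorable C(2,1)*C(8,3) = 112; P = 8/15; answer 8/15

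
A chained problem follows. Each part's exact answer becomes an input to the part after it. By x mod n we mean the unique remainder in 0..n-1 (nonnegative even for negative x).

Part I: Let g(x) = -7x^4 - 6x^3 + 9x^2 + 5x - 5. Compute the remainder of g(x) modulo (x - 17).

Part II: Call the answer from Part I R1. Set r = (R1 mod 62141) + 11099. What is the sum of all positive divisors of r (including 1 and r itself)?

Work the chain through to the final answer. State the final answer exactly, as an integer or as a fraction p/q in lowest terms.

27648

Part I: remainder = value at the root: -7*(17)^4 - 6*(17)^3 + 9*(17)^2 + 5*(17)^1 - 5 = (-584647) + (-29478) + (2601) + (85) + (-5) = -611444; answer -611444
Part II: R1 = -611444; r = 21065; 21065 = 5 * 11 * 383; sigma = (1 + 5) * (1 + 11) * (1 + 383) = 6 * 12 * 384 = 27648; answer 27648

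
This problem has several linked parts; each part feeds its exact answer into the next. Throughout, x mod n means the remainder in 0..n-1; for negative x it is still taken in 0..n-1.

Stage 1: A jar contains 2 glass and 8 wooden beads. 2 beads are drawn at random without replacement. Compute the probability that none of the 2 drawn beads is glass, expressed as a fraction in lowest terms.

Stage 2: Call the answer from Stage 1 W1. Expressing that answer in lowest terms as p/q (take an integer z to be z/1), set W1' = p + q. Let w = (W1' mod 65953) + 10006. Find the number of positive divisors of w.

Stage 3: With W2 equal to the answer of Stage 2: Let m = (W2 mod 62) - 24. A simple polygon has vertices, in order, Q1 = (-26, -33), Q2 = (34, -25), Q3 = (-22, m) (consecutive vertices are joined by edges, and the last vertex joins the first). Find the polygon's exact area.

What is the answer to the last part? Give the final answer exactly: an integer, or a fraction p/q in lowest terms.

Stage 1: total draws C(10,2) = 45; favorable C(8,2) = 28; P = 28/45; answer 28/45
Stage 2: W1 = 28/45; threaded value p + q = 73; w = 10079; 10079 is prime, so its only divisors are 1 and 10079; count = 2; answer 2
Stage 3: W2 = 2; m = -22; cross terms: (-26*-25 - 34*-33)=1772, (34*-22 - -22*-25)=-1298, (-22*-33 - -26*-22)=154; twice the area = |628| = 628; area = 314; answer 314

314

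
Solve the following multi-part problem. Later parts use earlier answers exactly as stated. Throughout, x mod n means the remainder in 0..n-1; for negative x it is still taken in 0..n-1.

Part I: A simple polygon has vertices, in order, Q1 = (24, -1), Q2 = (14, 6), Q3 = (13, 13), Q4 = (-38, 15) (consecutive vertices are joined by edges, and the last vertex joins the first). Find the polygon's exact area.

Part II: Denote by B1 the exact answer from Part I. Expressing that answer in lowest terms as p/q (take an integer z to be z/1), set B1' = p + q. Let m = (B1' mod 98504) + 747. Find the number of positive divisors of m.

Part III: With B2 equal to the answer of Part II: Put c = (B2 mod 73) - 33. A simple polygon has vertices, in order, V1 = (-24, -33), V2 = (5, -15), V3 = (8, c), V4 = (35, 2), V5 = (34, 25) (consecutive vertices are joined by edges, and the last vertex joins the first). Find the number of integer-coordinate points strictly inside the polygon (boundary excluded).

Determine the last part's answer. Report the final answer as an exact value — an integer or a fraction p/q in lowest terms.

805

Part I: cross terms: (24*6 - 14*-1)=158, (14*13 - 13*6)=104, (13*15 - -38*13)=689, (-38*-1 - 24*15)=-322; twice the area = |629| = 629; area = 629/2; answer 629/2
Part II: B1 = 629/2; threaded value p + q = 631; m = 1378; 1378 = 2 * 13 * 53; number of divisors = (1+1) * (1+1) * (1+1) = 8; answer 8
Part III: B2 = 8; c = -25; cross terms: (-24*-15 - 5*-33)=525, (5*-25 - 8*-15)=-5, (8*2 - 35*-25)=891, (35*25 - 34*2)=807, (34*-33 - -24*25)=-522; twice the area = |1696| = 1696; area = 848; boundary points = 1 + 1 + 27 + 1 + 58 = 88; strictly interior points = area - boundary/2 + 1 = 805; answer 805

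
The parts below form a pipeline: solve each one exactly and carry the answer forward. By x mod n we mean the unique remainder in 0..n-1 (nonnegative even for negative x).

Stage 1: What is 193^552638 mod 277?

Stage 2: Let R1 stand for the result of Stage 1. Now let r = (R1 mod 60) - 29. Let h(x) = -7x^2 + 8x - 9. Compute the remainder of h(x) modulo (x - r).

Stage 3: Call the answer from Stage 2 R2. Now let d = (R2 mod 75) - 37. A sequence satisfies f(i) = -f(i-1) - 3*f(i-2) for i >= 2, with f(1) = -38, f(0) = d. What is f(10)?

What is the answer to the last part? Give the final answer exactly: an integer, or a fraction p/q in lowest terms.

-2152

Stage 1: squarings mod 277: 193^1=193, 193^2=131, 193^4=264, 193^8=169, 193^16=30, 193^32=69, 193^64=52, 193^128=211, 193^256=201, 193^512=236, 193^1024=19, 193^2048=84, 193^4096=131, 193^8192=264, 193^16384=169, 193^32768=30, 193^65536=69, 193^131072=52, 193^262144=211, 193^524288=201; 193^552638 = 193^2 * 193^4 * 193^8 * 193^16 * 193^32 * 193^128 * 193^512 * 193^1024 * 193^2048 * 193^8192 * 193^16384 * 193^524288 = 27 (mod 277); answer 27
Stage 2: R1 = 27; r = -2; remainder = value at the root: -7*(-2)^2 + 8*(-2)^1 - 9 = (-28) + (-16) + (-9) = -53; answer -53
Stage 3: R2 = -53; d = -15; f(2) = -1*(-38) - 3*(-15) = 83; iterating: f(2)=83, f(3)=31, f(4)=-280, f(5)=187, f(6)=653, f(7)=-1214, f(8)=-745, f(9)=4387, f(10)=-2152; answer -2152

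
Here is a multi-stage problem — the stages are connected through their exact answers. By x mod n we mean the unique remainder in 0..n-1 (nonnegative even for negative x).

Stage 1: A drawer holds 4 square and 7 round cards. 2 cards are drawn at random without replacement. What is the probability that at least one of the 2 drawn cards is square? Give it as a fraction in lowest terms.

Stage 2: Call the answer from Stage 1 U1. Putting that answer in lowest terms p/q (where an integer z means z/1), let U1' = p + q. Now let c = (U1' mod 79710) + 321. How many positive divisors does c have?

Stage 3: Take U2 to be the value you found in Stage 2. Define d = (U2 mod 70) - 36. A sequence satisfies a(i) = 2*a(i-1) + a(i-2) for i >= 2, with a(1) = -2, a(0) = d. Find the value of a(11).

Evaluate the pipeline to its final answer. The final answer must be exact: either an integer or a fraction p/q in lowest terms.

Stage 1: total draws C(11,2) = 55; complement C(7,2) = 21; favorable 55 - 21 = 34; P = 34/55; answer 34/55
Stage 2: U1 = 34/55; threaded value p + q = 89; c = 410; 410 = 2 * 5 * 41; number of divisors = (1+1) * (1+1) * (1+1) = 8; answer 8
Stage 3: U2 = 8; d = -28; a(2) = 2*(-2) + 1*(-28) = -32; iterating: a(2)=-32, a(3)=-66, a(4)=-164, a(5)=-394, a(6)=-952, a(7)=-2298, a(8)=-5548, a(9)=-13394, a(10)=-32336, a(11)=-78066; answer -78066

-78066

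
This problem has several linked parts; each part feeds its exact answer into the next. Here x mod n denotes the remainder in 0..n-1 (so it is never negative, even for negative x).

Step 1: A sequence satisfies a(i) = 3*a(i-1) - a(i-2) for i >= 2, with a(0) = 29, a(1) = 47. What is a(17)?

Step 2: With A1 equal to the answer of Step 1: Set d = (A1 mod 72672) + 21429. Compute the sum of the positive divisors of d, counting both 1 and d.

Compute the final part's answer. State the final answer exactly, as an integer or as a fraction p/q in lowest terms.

Step 1: a(2) = 3*(47) - 1*(29) = 112; iterating: a(2)=112, a(3)=289, a(4)=755, a(5)=1976, a(6)=5173, a(7)=13543, a(8)=35456, a(9)=92825, a(10)=243019, a(11)=636232, a(12)=1665677, a(13)=4360799, a(14)=11416720, a(15)=29889361, a(16)=78251363, a(17)=204864728; answer 204864728
Step 2: A1 = 204864728; d = 23789; 23789 is prime, so its only divisors are 1 and 23789; sigma = 1 + 23789 = 23790; answer 23790

23790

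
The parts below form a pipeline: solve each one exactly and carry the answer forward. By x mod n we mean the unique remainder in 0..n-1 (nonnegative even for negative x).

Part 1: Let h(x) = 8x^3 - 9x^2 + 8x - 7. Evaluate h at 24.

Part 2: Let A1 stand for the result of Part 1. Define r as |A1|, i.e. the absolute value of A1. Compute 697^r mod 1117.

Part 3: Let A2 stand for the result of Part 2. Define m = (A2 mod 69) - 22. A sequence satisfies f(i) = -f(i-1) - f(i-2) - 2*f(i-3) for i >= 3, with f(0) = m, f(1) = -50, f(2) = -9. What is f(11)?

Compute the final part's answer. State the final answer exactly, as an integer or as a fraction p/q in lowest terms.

-23

Part 1: 8*(24)^3 - 9*(24)^2 + 8*(24)^1 - 7 = (110592) + (-5184) + (192) + (-7) = 105593; answer 105593
Part 2: A1 = 105593; r = 105593; squarings mod 1117: 697^1=697, 697^2=1031, 697^4=694, 697^8=209, 697^16=118, 697^32=520, 697^64=86, 697^128=694, 697^256=209, 697^512=118, 697^1024=520, 697^2048=86, 697^4096=694, 697^8192=209, 697^16384=118, 697^32768=520, 697^65536=86; 697^105593 = 697^1 * 697^8 * 697^16 * 697^32 * 697^64 * 697^1024 * 697^2048 * 697^4096 * 697^32768 * 697^65536 = 434 (mod 1117); answer 434
Part 3: A2 = 434; m = -2; f(3) = -1*(-9) - 1*(-50) - 2*(-2) = 63; iterating: f(3)=63, f(4)=46, f(5)=-91, f(6)=-81, f(7)=80, f(8)=183, f(9)=-101, f(10)=-242, f(11)=-23; answer -23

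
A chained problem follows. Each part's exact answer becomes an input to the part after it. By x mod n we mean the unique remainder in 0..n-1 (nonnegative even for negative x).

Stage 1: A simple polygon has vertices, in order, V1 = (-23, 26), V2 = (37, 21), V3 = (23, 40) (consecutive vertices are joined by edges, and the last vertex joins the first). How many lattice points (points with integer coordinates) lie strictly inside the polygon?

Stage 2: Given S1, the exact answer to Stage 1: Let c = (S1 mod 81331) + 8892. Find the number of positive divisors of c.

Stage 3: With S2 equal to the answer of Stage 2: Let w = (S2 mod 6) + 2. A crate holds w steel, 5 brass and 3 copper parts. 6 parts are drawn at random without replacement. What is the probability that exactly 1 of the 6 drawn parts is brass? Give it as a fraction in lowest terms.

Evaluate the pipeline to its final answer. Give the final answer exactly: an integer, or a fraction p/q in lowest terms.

Stage 1: cross terms: (-23*21 - 37*26)=-1445, (37*40 - 23*21)=997, (23*26 - -23*40)=1518; twice the area = |1070| = 1070; area = 535; boundary points = 5 + 1 + 2 = 8; strictly interior points = area - boundary/2 + 1 = 532; answer 532
Stage 2: S1 = 532; c = 9424; 9424 = 2^4 * 19 * 31; number of divisors = (4+1) * (1+1) * (1+1) = 20; answer 20
Stage 3: S2 = 20; w = 4; total draws C(12,6) = 924; favorable C(5,1)*C(7,5) = 105; P = 5/44; answer 5/44

5/44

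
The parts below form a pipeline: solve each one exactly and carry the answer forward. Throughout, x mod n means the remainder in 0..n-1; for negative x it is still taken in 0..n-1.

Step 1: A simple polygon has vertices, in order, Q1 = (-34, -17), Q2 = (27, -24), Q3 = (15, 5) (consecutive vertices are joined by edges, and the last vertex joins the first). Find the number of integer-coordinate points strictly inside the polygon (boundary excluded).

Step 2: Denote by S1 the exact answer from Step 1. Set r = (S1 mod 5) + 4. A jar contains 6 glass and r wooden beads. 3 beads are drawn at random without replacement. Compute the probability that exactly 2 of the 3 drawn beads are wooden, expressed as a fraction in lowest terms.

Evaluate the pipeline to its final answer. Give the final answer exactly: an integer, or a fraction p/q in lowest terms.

Step 1: cross terms: (-34*-24 - 27*-17)=1275, (27*5 - 15*-24)=495, (15*-17 - -34*5)=-85; twice the area = |1685| = 1685; area = 1685/2; boundary points = 1 + 1 + 1 = 3; strictly interior points = area - boundary/2 + 1 = 842; answer 842
Step 2: S1 = 842; r = 6; total draws C(12,3) = 220; favorable C(6,2)*C(6,1) = 90; P = 9/22; answer 9/22

9/22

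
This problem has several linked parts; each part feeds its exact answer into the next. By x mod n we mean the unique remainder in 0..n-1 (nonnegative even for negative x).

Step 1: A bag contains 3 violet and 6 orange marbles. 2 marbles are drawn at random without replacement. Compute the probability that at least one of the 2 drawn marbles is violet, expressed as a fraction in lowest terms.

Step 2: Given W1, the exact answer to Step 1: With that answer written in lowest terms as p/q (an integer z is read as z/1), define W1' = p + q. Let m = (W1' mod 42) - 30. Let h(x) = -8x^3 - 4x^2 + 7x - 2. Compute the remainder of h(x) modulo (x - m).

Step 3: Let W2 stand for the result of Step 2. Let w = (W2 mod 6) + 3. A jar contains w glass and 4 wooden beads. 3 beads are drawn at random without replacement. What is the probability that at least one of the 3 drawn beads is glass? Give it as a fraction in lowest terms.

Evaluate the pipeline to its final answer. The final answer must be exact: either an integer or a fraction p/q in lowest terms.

Step 1: total draws C(9,2) = 36; complement C(6,2) = 15; favorable 36 - 15 = 21; P = 7/12; answer 7/12
Step 2: W1 = 7/12; threaded value p + q = 19; m = -11; remainder = value at the root: -8*(-11)^3 - 4*(-11)^2 + 7*(-11)^1 - 2 = (10648) + (-484) + (-77) + (-2) = 10085; answer 10085
Step 3: W2 = 10085; w = 8; total draws C(12,3) = 220; complement C(4,3) = 4; favorable 220 - 4 = 216; P = 54/55; answer 54/55

54/55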